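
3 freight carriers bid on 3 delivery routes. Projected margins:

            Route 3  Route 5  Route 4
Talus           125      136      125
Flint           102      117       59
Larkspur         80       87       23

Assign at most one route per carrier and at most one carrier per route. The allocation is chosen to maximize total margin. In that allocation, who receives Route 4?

Talus receives Route 4.

Treat this as an assignment problem: match each carrier to one route.
Optimal: Talus→Route 4 ($125k), Flint→Route 5 ($117k), Larkspur→Route 3 ($80k) — total 125+117+80 = $322k.
Max-entry greedy (repeatedly take the single best remaining cell) gives $261k, worse by 61.
Next-best assignment: Talus→Route 4, Flint→Route 3, Larkspur→Route 5 = $314k.
Talus's own top route is Route 5 ($136k), but forcing Talus→Route 5 and reassigning the rest optimally gives only $275k — worse by 47.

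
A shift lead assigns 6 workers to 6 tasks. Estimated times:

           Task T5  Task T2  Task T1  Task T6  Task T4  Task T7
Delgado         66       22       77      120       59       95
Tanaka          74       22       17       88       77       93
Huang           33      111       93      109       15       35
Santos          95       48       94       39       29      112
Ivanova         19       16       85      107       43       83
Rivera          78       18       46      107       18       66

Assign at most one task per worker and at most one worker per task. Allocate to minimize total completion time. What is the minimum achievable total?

Minimum total: 150 min

Optimal: Delgado→Task T2 (22 min), Tanaka→Task T1 (17 min), Huang→Task T7 (35 min), Santos→Task T6 (39 min), Ivanova→Task T5 (19 min), Rivera→Task T4 (18 min) — total 22+17+35+39+19+18 = 150 min.
Row-greedy (each worker in turn takes its cheapest remaining task) gives 178 min, worse by 28.
Next-best assignment: Delgado→Task T2, Tanaka→Task T1, Huang→Task T4, Santos→Task T6, Ivanova→Task T5, Rivera→Task T7 = 178 min.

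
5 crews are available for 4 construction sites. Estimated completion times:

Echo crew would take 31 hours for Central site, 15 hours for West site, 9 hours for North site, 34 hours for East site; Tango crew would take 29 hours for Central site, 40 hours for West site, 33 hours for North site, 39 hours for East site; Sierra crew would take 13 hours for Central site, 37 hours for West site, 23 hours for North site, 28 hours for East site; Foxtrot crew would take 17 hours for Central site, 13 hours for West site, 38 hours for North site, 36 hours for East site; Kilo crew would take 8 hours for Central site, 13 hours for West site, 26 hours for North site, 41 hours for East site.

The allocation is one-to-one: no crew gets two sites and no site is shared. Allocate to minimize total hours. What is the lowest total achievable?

Min total: 58 hours

This is the linear assignment problem.
Optimal: Kilo crew→Central site (8 hours), Foxtrot crew→West site (13 hours), Echo crew→North site (9 hours), Sierra crew→East site (28 hours) — total 8+13+9+28 = 58 hours.
Row-greedy (each crew in turn takes its cheapest remaining site) gives 79 hours, worse by 21.
Swapping Echo crew↔Foxtrot crew (Echo crew→West site 15 hours, Foxtrot crew→North site 38 hours) adds 31.
Checked against all permutations: 58 hours is optimal.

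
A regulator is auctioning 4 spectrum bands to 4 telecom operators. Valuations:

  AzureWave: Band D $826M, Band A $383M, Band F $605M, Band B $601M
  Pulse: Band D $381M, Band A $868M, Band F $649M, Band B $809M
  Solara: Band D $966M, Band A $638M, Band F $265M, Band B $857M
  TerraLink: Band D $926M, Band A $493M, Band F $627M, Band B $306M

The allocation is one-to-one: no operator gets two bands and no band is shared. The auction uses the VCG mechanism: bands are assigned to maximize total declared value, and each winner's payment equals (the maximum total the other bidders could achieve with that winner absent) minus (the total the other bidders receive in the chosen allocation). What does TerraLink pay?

Efficient allocation: AzureWave→Band F ($605M), Pulse→Band A ($868M), Solara→Band B ($857M), TerraLink→Band D ($926M); total welfare W = $3256M.
TerraLink receives Band D at value $926M, so the others get W − 926 = $2330M.
Without TerraLink: best allocation of the remaining 3 bidders over all 4 bands is AzureWave→Band D ($826M), Pulse→Band A ($868M), Solara→Band B ($857M), total $2551M.
VCG payment = (others' best without TerraLink) − (others' welfare with TerraLink) = 2551 − 2330 = $221M.

TerraLink pays $221M.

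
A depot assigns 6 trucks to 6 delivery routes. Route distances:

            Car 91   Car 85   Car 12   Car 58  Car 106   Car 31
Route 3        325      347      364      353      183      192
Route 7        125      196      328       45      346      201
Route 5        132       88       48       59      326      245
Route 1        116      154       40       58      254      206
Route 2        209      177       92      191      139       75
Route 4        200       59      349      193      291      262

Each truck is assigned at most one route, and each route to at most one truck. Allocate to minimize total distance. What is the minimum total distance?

Minimum total: 526 km

Optimal: Car 91→Route 1 (116 km), Car 85→Route 4 (59 km), Car 12→Route 5 (48 km), Car 58→Route 7 (45 km), Car 106→Route 3 (183 km), Car 31→Route 2 (75 km) — total 116+59+48+45+183+75 = 526 km.
Swapping Car 31↔Car 91 (Car 31→Route 1 206 km, Car 91→Route 2 209 km) adds 224.
Checked against all permutations: 526 km is optimal.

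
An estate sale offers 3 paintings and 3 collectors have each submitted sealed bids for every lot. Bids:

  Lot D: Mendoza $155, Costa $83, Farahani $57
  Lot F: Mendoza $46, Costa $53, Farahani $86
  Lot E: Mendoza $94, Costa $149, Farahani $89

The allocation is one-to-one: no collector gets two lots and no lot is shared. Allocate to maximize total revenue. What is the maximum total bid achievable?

Maximum total: $390

This is the linear assignment problem.
Optimal: Mendoza→Lot D ($155), Costa→Lot E ($149), Farahani→Lot F ($86) — total 155+149+86 = $390.
Next-best assignment: Mendoza→Lot D, Costa→Lot F, Farahani→Lot E = $297.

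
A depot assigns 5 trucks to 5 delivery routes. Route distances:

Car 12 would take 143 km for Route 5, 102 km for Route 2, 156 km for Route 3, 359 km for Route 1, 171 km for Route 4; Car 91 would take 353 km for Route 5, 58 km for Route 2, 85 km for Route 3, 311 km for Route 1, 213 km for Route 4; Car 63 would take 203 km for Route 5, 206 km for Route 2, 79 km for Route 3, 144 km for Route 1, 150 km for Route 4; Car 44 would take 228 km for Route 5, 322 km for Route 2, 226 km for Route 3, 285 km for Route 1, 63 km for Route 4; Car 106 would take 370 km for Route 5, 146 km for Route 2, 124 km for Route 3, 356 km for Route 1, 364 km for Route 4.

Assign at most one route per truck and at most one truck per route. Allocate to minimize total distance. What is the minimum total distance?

Optimal: Car 12→Route 5 (143 km), Car 91→Route 2 (58 km), Car 63→Route 1 (144 km), Car 44→Route 4 (63 km), Car 106→Route 3 (124 km) — total 143+58+144+63+124 = 532 km.
Row-greedy (each truck in turn takes its cheapest remaining route) gives 764 km, worse by 232.
Checked against all permutations: 532 km is optimal.

Min total: 532 km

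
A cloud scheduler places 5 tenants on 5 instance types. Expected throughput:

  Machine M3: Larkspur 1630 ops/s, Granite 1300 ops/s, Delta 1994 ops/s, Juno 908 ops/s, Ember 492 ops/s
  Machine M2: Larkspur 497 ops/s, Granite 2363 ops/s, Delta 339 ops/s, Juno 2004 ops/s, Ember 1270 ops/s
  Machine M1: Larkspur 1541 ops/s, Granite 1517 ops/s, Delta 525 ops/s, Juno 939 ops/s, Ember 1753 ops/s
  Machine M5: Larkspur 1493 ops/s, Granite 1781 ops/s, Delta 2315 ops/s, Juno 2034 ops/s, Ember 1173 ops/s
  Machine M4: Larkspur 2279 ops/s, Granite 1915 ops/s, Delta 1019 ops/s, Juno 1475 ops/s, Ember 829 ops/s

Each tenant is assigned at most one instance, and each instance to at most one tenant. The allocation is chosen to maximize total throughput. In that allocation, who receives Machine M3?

Delta receives Machine M3.

Optimal: Larkspur→Machine M4 (2279 ops/s), Granite→Machine M2 (2363 ops/s), Delta→Machine M3 (1994 ops/s), Juno→Machine M5 (2034 ops/s), Ember→Machine M1 (1753 ops/s) — total 2279+2363+1994+2034+1753 = 10423 ops/s.
Row-greedy (each tenant in turn takes its best remaining instance) gives 8388 ops/s, worse by 2035.
Next-best assignment: Larkspur→Machine M4, Granite→Machine M5, Delta→Machine M3, Juno→Machine M2, Ember→Machine M1 = 9811 ops/s.
Swapping Ember↔Larkspur (Ember→Machine M4 829 ops/s, Larkspur→Machine M1 1541 ops/s) loses 1662.
Delta's own top instance is Machine M5 (2315 ops/s), but forcing Delta→Machine M5 and reassigning the rest optimally gives only 9651 ops/s — worse by 772.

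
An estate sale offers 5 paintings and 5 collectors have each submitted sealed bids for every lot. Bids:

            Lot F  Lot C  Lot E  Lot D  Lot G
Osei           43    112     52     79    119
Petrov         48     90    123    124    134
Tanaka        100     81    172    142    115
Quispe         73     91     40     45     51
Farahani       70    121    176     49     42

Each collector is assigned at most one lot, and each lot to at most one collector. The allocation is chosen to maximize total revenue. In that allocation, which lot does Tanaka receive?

Optimal: Osei→Lot C ($112), Petrov→Lot G ($134), Tanaka→Lot D ($142), Quispe→Lot F ($73), Farahani→Lot E ($176) — total 112+134+142+73+176 = $637.
Column-greedy (each lot in turn goes to its best remaining collector) gives $474, worse by 163.
Next-best assignment: Osei→Lot G, Petrov→Lot D, Tanaka→Lot F, Quispe→Lot C, Farahani→Lot E = $610.
Swapping Tanaka↔Osei (Tanaka→Lot C $81, Osei→Lot D $79) loses 94.
Tanaka's own top lot is Lot E ($172), but forcing Tanaka→Lot E and reassigning the rest optimally gives only $609 — worse by 28.

Tanaka receives Lot D.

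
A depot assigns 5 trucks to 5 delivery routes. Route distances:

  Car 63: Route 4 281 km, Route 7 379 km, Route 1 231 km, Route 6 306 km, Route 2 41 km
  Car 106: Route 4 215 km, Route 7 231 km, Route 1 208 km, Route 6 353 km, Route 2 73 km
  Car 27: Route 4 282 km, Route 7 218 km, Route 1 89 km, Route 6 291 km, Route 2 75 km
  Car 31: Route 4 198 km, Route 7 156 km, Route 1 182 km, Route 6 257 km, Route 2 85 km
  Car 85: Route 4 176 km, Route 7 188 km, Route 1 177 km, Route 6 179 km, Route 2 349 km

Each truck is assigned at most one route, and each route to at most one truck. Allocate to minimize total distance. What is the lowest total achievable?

Optimal: Car 63→Route 2 (41 km), Car 106→Route 4 (215 km), Car 27→Route 1 (89 km), Car 31→Route 7 (156 km), Car 85→Route 6 (179 km) — total 41+215+89+156+179 = 680 km.
Min-entry greedy (repeatedly take the single cheapest remaining cell) gives 815 km, worse by 135.
Next-best assignment: Car 63→Route 2, Car 106→Route 7, Car 27→Route 1, Car 31→Route 4, Car 85→Route 6 = 738 km.
No other one-to-one assignment undercuts 680 km.

Min total: 680 km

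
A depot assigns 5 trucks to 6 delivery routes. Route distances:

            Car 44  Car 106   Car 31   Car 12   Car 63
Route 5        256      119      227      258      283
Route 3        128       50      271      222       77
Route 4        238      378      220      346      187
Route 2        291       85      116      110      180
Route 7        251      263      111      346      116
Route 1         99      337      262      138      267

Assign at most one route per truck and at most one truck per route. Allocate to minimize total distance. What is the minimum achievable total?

Optimal: Car 44→Route 1 (99 km), Car 106→Route 5 (119 km), Car 31→Route 7 (111 km), Car 12→Route 2 (110 km), Car 63→Route 3 (77 km) — total 99+119+111+110+77 = 516 km.
Column-greedy (each route in turn goes to its cheapest remaining truck) gives 777 km, worse by 261.
Checked against all permutations: 516 km is optimal.

Min total: 516 km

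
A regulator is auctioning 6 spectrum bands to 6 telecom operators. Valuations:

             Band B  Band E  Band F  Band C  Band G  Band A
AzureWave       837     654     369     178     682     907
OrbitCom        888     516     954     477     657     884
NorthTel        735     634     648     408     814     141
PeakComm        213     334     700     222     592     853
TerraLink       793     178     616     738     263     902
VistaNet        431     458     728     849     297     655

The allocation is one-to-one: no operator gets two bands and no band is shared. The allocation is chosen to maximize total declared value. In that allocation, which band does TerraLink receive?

Optimal: AzureWave→Band E ($654M), OrbitCom→Band F ($954M), NorthTel→Band G ($814M), PeakComm→Band A ($853M), TerraLink→Band B ($793M), VistaNet→Band C ($849M) — total 654+954+814+853+793+849 = $4917M.
No other one-to-one assignment exceeds $4917M.
TerraLink's own top band is Band A ($902M), but forcing TerraLink→Band A and reassigning the rest optimally gives only $4807M — worse by 110.

TerraLink receives Band B.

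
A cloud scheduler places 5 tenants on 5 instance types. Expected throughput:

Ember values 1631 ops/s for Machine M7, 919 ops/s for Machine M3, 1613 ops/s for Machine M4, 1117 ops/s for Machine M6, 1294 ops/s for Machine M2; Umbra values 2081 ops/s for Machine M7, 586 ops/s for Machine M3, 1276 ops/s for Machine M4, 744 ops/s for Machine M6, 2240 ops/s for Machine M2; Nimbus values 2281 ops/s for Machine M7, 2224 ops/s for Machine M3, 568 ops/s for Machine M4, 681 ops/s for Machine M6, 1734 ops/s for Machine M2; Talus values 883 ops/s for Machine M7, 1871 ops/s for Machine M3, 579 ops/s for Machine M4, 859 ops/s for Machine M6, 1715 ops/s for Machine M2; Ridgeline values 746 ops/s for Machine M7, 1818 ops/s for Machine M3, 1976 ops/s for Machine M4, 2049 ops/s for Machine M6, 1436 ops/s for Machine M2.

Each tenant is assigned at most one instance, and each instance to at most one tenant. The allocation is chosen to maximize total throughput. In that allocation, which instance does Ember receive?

Ember receives Machine M4.

Optimal: Ember→Machine M4 (1613 ops/s), Umbra→Machine M2 (2240 ops/s), Nimbus→Machine M7 (2281 ops/s), Talus→Machine M3 (1871 ops/s), Ridgeline→Machine M6 (2049 ops/s) — total 1613+2240+2281+1871+2049 = 10054 ops/s.
Column-greedy (each instance in turn goes to its best remaining tenant) gives 9485 ops/s, worse by 569.
Every other assignment is strictly worse.
Ember's own top instance is Machine M7 (1631 ops/s), but forcing Ember→Machine M7 and reassigning the rest optimally gives only 8930 ops/s — worse by 1124.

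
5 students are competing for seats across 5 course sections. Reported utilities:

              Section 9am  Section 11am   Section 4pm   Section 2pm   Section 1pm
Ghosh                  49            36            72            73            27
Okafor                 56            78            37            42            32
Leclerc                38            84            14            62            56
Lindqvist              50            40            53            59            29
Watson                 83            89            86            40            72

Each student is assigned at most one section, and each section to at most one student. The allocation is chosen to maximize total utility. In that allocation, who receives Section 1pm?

Leclerc receives Section 1pm.

Optimal: Ghosh→Section 4pm (72 points), Okafor→Section 11am (78 points), Leclerc→Section 1pm (56 points), Lindqvist→Section 2pm (59 points), Watson→Section 9am (83 points) — total 72+78+56+59+83 = 348 points.
Column-greedy (each section in turn goes to its best remaining student) gives 330 points, worse by 18.
Next-best assignment: Ghosh→Section 4pm, Okafor→Section 9am, Leclerc→Section 11am, Lindqvist→Section 2pm, Watson→Section 1pm = 343 points.
Every other assignment is strictly worse.
Leclerc's own top section is Section 11am (84 points), but forcing Leclerc→Section 11am and reassigning the rest optimally gives only 343 points — worse by 5.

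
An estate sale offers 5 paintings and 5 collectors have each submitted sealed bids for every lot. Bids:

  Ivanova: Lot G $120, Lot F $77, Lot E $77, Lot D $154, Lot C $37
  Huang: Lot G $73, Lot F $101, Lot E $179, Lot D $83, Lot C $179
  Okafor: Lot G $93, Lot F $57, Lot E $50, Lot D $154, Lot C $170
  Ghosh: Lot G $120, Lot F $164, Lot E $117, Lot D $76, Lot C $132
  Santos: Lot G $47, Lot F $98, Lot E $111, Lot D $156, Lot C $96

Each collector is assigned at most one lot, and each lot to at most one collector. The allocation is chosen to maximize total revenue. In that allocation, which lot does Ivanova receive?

Treat this as an assignment problem: match each collector to one lot.
Optimal: Ivanova→Lot G ($120), Huang→Lot E ($179), Okafor→Lot C ($170), Ghosh→Lot F ($164), Santos→Lot D ($156) — total 120+179+170+164+156 = $789.
Next-best assignment: Ivanova→Lot G, Huang→Lot C, Okafor→Lot D, Ghosh→Lot F, Santos→Lot E = $728.
Swapping Ghosh↔Santos (Ghosh→Lot D $76, Santos→Lot F $98) loses 146.
No other one-to-one assignment exceeds $789.
Ivanova's own top lot is Lot D ($154), but forcing Ivanova→Lot D and reassigning the rest optimally gives only $721 — worse by 68.

Ivanova receives Lot G.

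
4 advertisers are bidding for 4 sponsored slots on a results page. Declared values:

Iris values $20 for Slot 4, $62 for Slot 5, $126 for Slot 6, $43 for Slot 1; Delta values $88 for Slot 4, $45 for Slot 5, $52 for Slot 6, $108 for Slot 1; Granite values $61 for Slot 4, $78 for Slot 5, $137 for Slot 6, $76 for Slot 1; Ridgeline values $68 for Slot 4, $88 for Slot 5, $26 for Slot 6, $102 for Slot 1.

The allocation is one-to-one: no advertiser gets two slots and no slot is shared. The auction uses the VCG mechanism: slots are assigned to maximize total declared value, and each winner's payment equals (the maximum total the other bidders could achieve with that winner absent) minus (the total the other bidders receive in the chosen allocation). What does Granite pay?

Efficient allocation: Iris→Slot 6 ($126), Delta→Slot 4 ($88), Granite→Slot 5 ($78), Ridgeline→Slot 1 ($102); total welfare W = $394.
Granite receives Slot 5 at value $78, so the others get W − 78 = $316.
Without Granite: best allocation of the remaining 3 bidders over all 4 slots is Iris→Slot 6 ($126), Delta→Slot 1 ($108), Ridgeline→Slot 5 ($88), total $322.
VCG payment = (others' best without Granite) − (others' welfare with Granite) = 322 − 316 = $6.

Granite pays $6.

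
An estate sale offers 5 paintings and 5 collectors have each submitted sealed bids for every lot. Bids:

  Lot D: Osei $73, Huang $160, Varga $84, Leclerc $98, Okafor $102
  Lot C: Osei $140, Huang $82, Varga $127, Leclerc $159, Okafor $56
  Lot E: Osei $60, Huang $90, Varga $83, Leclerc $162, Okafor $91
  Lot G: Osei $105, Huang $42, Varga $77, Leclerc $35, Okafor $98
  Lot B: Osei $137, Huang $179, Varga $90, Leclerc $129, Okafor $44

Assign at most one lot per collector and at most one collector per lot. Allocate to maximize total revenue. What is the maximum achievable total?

Optimal: Osei→Lot B ($137), Huang→Lot D ($160), Varga→Lot C ($127), Leclerc→Lot E ($162), Okafor→Lot G ($98) — total 137+160+127+162+98 = $684.
Column-greedy (each lot in turn goes to its best remaining collector) gives $605, worse by 79.
Next-best assignment: Osei→Lot G, Huang→Lot B, Varga→Lot C, Leclerc→Lot E, Okafor→Lot D = $675.
Checked against all permutations: $684 is optimal.

Max total: $684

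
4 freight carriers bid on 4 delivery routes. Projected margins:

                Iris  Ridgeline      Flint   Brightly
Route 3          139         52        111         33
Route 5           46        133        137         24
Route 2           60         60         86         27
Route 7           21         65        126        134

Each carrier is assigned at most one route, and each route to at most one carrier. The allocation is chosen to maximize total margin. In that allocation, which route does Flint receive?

Flint receives Route 2.

Treat this as an assignment problem: match each carrier to one route.
Optimal: Iris→Route 3 ($139k), Ridgeline→Route 5 ($133k), Flint→Route 2 ($86k), Brightly→Route 7 ($134k) — total 139+133+86+134 = $492k.
Row-greedy (each carrier in turn takes its best remaining route) gives $425k, worse by 67.
Next-best assignment: Iris→Route 3, Ridgeline→Route 2, Flint→Route 5, Brightly→Route 7 = $470k.
Swapping Flint↔Iris (Flint→Route 3 $111k, Iris→Route 2 $60k) loses 54.
Flint's own top route is Route 5 ($137k), but forcing Flint→Route 5 and reassigning the rest optimally gives only $470k — worse by 22.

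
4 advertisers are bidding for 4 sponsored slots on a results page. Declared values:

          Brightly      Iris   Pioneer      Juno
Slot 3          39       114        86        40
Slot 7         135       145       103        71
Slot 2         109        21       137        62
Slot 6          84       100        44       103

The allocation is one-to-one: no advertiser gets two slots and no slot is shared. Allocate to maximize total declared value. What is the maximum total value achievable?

Optimal: Brightly→Slot 7 ($135), Iris→Slot 3 ($114), Pioneer→Slot 2 ($137), Juno→Slot 6 ($103) — total 135+114+137+103 = $489.
Max-entry greedy (repeatedly take the single best remaining cell) gives $424, worse by 65.

Max total: $489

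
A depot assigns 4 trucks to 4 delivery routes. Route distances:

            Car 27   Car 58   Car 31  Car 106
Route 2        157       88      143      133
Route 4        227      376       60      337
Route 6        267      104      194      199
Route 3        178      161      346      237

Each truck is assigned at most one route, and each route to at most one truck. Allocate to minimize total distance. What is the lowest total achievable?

Min total: 475 km

This is a one-to-one assignment (minimum-cost bipartite matching).
Optimal: Car 27→Route 3 (178 km), Car 58→Route 6 (104 km), Car 31→Route 4 (60 km), Car 106→Route 2 (133 km) — total 178+104+60+133 = 475 km.
Min-entry greedy (repeatedly take the single cheapest remaining cell) gives 525 km, worse by 50.
Next-best assignment: Car 27→Route 3, Car 58→Route 2, Car 31→Route 4, Car 106→Route 6 = 525 km.
Swapping Car 31↔Car 27 (Car 31→Route 3 346 km, Car 27→Route 4 227 km) adds 335.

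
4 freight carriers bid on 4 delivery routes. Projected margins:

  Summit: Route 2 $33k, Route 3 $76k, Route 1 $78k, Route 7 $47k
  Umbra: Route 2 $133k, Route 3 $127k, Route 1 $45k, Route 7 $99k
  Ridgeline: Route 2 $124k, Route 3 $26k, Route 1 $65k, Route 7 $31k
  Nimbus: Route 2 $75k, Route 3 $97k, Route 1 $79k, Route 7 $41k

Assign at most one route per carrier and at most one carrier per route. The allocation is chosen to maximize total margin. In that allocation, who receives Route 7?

Treat this as an assignment problem: match each carrier to one route.
Optimal: Summit→Route 1 ($78k), Umbra→Route 7 ($99k), Ridgeline→Route 2 ($124k), Nimbus→Route 3 ($97k) — total 78+99+124+97 = $398k.
Max-entry greedy (repeatedly take the single best remaining cell) gives $339k, worse by 59.
Swapping Nimbus↔Ridgeline (Nimbus→Route 2 $75k, Ridgeline→Route 3 $26k) loses 120.
Umbra's own top route is Route 2 ($133k), but forcing Umbra→Route 2 and reassigning the rest optimally gives only $342k — worse by 56.

Umbra receives Route 7.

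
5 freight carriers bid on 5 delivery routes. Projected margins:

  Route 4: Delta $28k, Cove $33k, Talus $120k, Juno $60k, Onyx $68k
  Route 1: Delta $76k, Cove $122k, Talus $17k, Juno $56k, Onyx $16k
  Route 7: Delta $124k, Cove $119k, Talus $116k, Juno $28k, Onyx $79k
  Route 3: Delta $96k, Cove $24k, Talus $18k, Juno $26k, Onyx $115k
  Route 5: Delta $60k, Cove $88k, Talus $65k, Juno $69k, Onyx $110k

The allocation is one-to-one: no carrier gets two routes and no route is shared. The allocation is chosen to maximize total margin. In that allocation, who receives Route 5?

Juno receives Route 5.

This is a one-to-one assignment (maximum-weight bipartite matching).
Optimal: Delta→Route 7 ($124k), Cove→Route 1 ($122k), Talus→Route 4 ($120k), Juno→Route 5 ($69k), Onyx→Route 3 ($115k) — total 124+122+120+69+115 = $550k.
Next-best assignment: Delta→Route 3, Cove→Route 1, Talus→Route 7, Juno→Route 4, Onyx→Route 5 = $504k.
Every other assignment is strictly worse.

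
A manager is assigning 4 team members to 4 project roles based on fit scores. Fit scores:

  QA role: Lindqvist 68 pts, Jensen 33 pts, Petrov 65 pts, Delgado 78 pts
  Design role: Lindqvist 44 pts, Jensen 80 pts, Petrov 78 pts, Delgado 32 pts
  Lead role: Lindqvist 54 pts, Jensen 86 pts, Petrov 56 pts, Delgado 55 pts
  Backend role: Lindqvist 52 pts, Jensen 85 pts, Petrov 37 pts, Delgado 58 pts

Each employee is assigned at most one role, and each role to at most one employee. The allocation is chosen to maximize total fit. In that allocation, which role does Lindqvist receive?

Optimal: Lindqvist→Lead role (54 pts), Jensen→Backend role (85 pts), Petrov→Design role (78 pts), Delgado→QA role (78 pts) — total 54+85+78+78 = 295 pts.
Next-best assignment: Lindqvist→Backend role, Jensen→Lead role, Petrov→Design role, Delgado→QA role = 294 pts.
Lindqvist's own top role is QA role (68 pts), but forcing Lindqvist→QA role and reassigning the rest optimally gives only 290 pts — worse by 5.

Lindqvist receives Lead role.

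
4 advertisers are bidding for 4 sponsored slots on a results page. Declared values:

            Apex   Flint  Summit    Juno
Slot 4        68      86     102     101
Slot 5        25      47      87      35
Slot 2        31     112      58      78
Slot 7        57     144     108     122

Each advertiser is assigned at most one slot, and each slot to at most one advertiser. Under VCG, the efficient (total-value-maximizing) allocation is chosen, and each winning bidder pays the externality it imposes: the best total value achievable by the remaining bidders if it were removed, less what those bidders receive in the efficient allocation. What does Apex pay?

Efficient allocation: Apex→Slot 4 ($68), Flint→Slot 2 ($112), Summit→Slot 5 ($87), Juno→Slot 7 ($122); total welfare W = $389.
Apex receives Slot 4 at value $68, so the others get W − 68 = $321.
Without Apex: best allocation of the remaining 3 bidders over all 4 slots is Flint→Slot 2 ($112), Summit→Slot 4 ($102), Juno→Slot 7 ($122), total $336.
VCG payment = (others' best without Apex) − (others' welfare with Apex) = 336 − 321 = $15.

Apex pays $15.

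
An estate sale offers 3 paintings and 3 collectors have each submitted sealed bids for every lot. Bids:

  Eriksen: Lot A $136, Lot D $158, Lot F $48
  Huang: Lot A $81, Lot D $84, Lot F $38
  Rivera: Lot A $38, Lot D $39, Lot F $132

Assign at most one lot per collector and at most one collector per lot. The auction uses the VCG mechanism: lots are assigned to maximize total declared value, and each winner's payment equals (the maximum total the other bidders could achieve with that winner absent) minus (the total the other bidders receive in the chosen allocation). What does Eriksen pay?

Efficient allocation: Eriksen→Lot D ($158), Huang→Lot A ($81), Rivera→Lot F ($132); total welfare W = $371.
Eriksen receives Lot D at value $158, so the others get W − 158 = $213.
Without Eriksen: best allocation of the remaining 2 bidders over all 3 lots is Huang→Lot D ($84), Rivera→Lot F ($132), total $216.
VCG payment = (others' best without Eriksen) − (others' welfare with Eriksen) = 216 − 213 = $3.

Eriksen pays $3.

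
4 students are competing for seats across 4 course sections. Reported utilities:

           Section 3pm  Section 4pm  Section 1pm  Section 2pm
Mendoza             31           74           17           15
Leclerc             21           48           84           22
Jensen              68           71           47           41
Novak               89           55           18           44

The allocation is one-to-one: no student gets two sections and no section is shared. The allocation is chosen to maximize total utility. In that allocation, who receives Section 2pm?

Jensen receives Section 2pm.

Treat this as an assignment problem: match each student to one section.
Optimal: Mendoza→Section 4pm (74 points), Leclerc→Section 1pm (84 points), Jensen→Section 2pm (41 points), Novak→Section 3pm (89 points) — total 74+84+41+89 = 288 points.
No other one-to-one assignment exceeds 288 points.
Jensen's own top section is Section 4pm (71 points), but forcing Jensen→Section 4pm and reassigning the rest optimally gives only 259 points — worse by 29.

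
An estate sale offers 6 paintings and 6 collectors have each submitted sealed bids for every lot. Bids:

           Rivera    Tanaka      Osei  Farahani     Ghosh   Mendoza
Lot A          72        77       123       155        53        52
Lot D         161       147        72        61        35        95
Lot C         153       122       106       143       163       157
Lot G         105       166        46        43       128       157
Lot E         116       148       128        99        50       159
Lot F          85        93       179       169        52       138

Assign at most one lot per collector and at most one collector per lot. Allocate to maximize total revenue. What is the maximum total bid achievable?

Optimal: Rivera→Lot D ($161), Tanaka→Lot G ($166), Osei→Lot F ($179), Farahani→Lot A ($155), Ghosh→Lot C ($163), Mendoza→Lot E ($159) — total 161+166+179+155+163+159 = $983.
Swapping Tanaka↔Farahani (Tanaka→Lot A $77, Farahani→Lot G $43) loses 201.

Maximum total: $983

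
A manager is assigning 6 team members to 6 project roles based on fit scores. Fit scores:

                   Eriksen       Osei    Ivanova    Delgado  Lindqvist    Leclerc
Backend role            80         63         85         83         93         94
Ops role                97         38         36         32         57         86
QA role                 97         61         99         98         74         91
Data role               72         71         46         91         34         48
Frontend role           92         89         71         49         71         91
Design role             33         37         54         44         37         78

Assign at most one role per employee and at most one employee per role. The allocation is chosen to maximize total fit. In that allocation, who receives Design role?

This is the linear assignment problem.
Optimal: Eriksen→Ops role (97 pts), Osei→Frontend role (89 pts), Ivanova→QA role (99 pts), Delgado→Data role (91 pts), Lindqvist→Backend role (93 pts), Leclerc→Design role (78 pts) — total 97+89+99+91+93+78 = 547 pts.
Max-entry greedy (repeatedly take the single best remaining cell) gives 507 pts, worse by 40.
Leclerc's own top role is Backend role (94 pts), but forcing Leclerc→Backend role and reassigning the rest optimally gives only 507 pts — worse by 40.

Leclerc receives Design role.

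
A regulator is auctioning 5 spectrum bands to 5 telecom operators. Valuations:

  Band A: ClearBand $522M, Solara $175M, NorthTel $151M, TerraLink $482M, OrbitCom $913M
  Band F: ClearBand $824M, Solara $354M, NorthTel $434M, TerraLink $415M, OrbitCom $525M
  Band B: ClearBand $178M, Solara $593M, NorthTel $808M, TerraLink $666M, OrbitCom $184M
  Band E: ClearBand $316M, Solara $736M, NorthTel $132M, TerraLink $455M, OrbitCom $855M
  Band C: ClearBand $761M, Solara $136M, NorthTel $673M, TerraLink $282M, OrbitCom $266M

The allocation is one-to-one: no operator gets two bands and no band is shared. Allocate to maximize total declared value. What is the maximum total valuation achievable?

Max total: $3812M

Optimal: ClearBand→Band F ($824M), Solara→Band E ($736M), NorthTel→Band C ($673M), TerraLink→Band B ($666M), OrbitCom→Band A ($913M) — total 824+736+673+666+913 = $3812M.
Next-best assignment: ClearBand→Band C, Solara→Band E, NorthTel→Band B, TerraLink→Band F, OrbitCom→Band A = $3633M.
Swapping TerraLink↔NorthTel (TerraLink→Band C $282M, NorthTel→Band B $808M) loses 249.
Every other assignment is strictly worse.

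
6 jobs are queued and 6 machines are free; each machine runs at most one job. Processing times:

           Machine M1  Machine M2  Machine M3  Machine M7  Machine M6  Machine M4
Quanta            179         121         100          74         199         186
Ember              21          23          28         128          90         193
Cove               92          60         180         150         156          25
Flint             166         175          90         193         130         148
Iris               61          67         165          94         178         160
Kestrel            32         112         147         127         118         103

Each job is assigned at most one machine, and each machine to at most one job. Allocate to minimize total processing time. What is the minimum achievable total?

Minimum total: 356 min

Optimal: Quanta→Machine M7 (74 min), Ember→Machine M3 (28 min), Cove→Machine M4 (25 min), Flint→Machine M6 (130 min), Iris→Machine M2 (67 min), Kestrel→Machine M1 (32 min) — total 74+28+25+130+67+32 = 356 min.
Row-greedy (each job in turn takes its cheapest remaining machine) gives 395 min, worse by 39.
Next-best assignment: Quanta→Machine M7, Ember→Machine M6, Cove→Machine M4, Flint→Machine M3, Iris→Machine M2, Kestrel→Machine M1 = 378 min.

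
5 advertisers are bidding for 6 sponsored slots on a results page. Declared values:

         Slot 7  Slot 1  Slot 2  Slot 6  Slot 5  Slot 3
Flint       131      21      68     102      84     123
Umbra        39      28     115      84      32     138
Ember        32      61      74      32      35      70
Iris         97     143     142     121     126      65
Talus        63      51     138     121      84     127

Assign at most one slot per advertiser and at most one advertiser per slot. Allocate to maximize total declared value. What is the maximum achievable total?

Treat this as an assignment problem: match each advertiser to one slot.
Optimal: Flint→Slot 7 ($131), Umbra→Slot 3 ($138), Ember→Slot 2 ($74), Iris→Slot 1 ($143), Talus→Slot 6 ($121) — total 131+138+74+143+121 = $607.
Column-greedy (each slot in turn goes to its best remaining advertiser) gives $531, worse by 76.

Max total: $607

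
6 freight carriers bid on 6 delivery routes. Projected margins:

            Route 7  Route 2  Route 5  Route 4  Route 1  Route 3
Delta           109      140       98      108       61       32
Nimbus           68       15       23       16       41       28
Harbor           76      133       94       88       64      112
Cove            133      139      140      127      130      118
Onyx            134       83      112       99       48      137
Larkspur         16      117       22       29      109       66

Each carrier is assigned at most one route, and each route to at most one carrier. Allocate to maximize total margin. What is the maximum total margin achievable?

Maximum total: $695k

Treat this as an assignment problem: match each carrier to one route.
Optimal: Delta→Route 4 ($108k), Nimbus→Route 7 ($68k), Harbor→Route 2 ($133k), Cove→Route 5 ($140k), Onyx→Route 3 ($137k), Larkspur→Route 1 ($109k) — total 108+68+133+140+137+109 = $695k.
Row-greedy (each carrier in turn takes its best remaining route) gives $668k, worse by 27.
Swapping Harbor↔Onyx (Harbor→Route 3 $112k, Onyx→Route 2 $83k) loses 75.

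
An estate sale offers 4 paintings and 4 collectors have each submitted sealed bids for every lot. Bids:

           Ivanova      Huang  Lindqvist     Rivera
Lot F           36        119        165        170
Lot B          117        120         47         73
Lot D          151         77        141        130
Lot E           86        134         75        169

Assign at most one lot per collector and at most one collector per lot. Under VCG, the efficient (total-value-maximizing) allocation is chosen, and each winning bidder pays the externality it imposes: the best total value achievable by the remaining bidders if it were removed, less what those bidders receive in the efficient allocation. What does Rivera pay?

Rivera pays $14.

Efficient allocation: Ivanova→Lot D ($151), Huang→Lot B ($120), Lindqvist→Lot F ($165), Rivera→Lot E ($169); total welfare W = $605.
Rivera receives Lot E at value $169, so the others get W − 169 = $436.
Without Rivera: best allocation of the remaining 3 bidders over all 4 lots is Ivanova→Lot D ($151), Huang→Lot E ($134), Lindqvist→Lot F ($165), total $450.
VCG payment = (others' best without Rivera) − (others' welfare with Rivera) = 450 − 436 = $14.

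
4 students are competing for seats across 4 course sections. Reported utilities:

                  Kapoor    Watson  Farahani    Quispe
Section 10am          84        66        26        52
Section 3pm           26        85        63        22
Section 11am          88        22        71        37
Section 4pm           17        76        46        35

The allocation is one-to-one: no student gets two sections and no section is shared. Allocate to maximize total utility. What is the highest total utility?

Maximum total: 279 points

Optimal: Kapoor→Section 11am (88 points), Watson→Section 4pm (76 points), Farahani→Section 3pm (63 points), Quispe→Section 10am (52 points) — total 88+76+63+52 = 279 points.
Row-greedy (each student in turn takes its best remaining section) gives 271 points, worse by 8.
Checked against all permutations: 279 points is optimal.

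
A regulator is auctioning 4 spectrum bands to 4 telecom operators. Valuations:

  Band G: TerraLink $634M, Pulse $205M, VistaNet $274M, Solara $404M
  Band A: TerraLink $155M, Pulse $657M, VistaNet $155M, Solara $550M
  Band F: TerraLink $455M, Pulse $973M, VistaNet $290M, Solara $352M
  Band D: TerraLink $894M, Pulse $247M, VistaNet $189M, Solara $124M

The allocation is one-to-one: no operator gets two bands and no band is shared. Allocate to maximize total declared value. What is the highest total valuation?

Optimal: TerraLink→Band D ($894M), Pulse→Band F ($973M), VistaNet→Band G ($274M), Solara→Band A ($550M) — total 894+973+274+550 = $2691M.
Column-greedy (each band in turn goes to its best remaining operator) gives $1832M, worse by 859.
Every other assignment is strictly worse.

Maximum total: $2691M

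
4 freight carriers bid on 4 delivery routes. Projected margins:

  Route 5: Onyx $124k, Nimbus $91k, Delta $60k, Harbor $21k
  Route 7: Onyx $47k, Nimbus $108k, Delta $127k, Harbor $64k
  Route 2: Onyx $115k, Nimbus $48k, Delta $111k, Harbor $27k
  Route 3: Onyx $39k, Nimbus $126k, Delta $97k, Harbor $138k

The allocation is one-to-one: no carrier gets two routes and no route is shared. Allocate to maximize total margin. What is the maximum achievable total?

This is the linear assignment problem.
Optimal: Onyx→Route 5 ($124k), Nimbus→Route 7 ($108k), Delta→Route 2 ($111k), Harbor→Route 3 ($138k) — total 124+108+111+138 = $481k.
Row-greedy (each carrier in turn takes its best remaining route) gives $404k, worse by 77.
Swapping Onyx↔Delta (Onyx→Route 2 $115k, Delta→Route 5 $60k) loses 60.
Every other assignment is strictly worse.

Maximum total: $481k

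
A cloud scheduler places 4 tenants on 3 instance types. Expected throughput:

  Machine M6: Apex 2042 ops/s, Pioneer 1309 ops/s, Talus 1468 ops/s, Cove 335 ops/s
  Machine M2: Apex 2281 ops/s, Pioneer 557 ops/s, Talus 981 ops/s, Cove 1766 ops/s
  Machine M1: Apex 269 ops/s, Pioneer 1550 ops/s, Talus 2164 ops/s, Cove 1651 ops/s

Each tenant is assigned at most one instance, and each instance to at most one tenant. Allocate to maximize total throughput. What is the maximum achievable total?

Maximum total: 5972 ops/s

Treat this as an assignment problem: match each tenant to one instance.
Optimal: Apex→Machine M6 (2042 ops/s), Cove→Machine M2 (1766 ops/s), Talus→Machine M1 (2164 ops/s) — total 2042+1766+2164 = 5972 ops/s.
Row-greedy (each tenant in turn takes its best remaining instance) gives 5299 ops/s, worse by 673.
Next-best assignment: Pioneer→Machine M6, Apex→Machine M2, Talus→Machine M1 = 5754 ops/s.
Swapping Cove↔Talus (Cove→Machine M1 1651 ops/s, Talus→Machine M2 981 ops/s) loses 1298.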